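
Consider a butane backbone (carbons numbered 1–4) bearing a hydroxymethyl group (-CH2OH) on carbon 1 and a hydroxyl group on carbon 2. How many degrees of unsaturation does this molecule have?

0

Atom tally by fragment:
  HOCH2CH2 → C:2 H:5 O:1
  CH(OH) → C:1 H:2 O:1
  CH2 → C:1 H:2
  CH3 → C:1 H:3
Element totals:
  C: 5
  H: 12
  O: 2
Molecular formula: C5H12O2.
DoU = (2C + 2 + N − H − X) / 2 = (2·5 + 2 + 0 − 12 − 0) / 2 = 0.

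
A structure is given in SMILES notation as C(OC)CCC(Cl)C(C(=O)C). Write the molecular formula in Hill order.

Atom tally by fragment:
  CH3OCH2 → C:2 H:5 O:1
  CH2 → C:1 H:2
  CH2 → C:1 H:2
  CH(Cl) → C:1 H:1 Cl:1
  CH2COCH3 → C:3 H:5 O:1
Element totals:
  C: 8
  H: 15
  Cl: 1
  O: 2

C8H15ClO2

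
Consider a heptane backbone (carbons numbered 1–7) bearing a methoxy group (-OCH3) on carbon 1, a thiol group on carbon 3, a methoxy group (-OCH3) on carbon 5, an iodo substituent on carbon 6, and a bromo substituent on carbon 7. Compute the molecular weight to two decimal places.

397.11 g/mol

Atom tally by fragment:
  CH3OCH2 → C:2 H:5 O:1
  CH2 → C:1 H:2
  CH(SH) → C:1 H:2 S:1
  CH2 → C:1 H:2
  CH(OCH3) → C:2 H:4 O:1
  CH(I) → C:1 H:1 I:1
  CH2Br → C:1 H:2 Br:1
Element totals:
  C: 9
  H: 18
  Br: 1
  I: 1
  O: 2
  S: 1
Molecular formula: C9H18BrIO2S.
  M = 9(12.011) + 18(1.008) + 79.904 + 126.904 + 2(15.999) + 32.06
    = 108.099 + 18.144 + 79.904 + 126.904 + 31.998 + 32.060 = 397.109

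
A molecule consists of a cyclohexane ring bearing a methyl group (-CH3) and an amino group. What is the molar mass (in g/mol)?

113.20 g/mol

Atom tally by fragment:
  cyclohexane ring core → C:6 H:12
  (− 2 ring H displaced by substituents)
  + CH3 → C:1 H:3
  + NH2 → N:1 H:2
Element totals:
  C: 7
  H: 15
  N: 1
Molecular formula: C7H15N.
  M = 7(12.011) + 15(1.008) + 14.007
    = 84.077 + 15.120 + 14.007 = 113.204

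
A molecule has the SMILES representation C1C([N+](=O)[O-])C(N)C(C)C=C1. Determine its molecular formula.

C7H12N2O2

Atom tally by fragment:
  cyclohexene ring core → C:6 H:10
  (− 3 ring H displaced by substituents)
  + NO2 → N:1 O:2
  + NH2 → N:1 H:2
  + CH3 → C:1 H:3
Element totals:
  C: 7
  H: 12
  N: 2
  O: 2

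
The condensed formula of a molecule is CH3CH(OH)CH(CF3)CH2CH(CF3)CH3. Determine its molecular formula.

C8H12F6O

Element totals:
  C: 8
  H: 12
  F: 6
  O: 1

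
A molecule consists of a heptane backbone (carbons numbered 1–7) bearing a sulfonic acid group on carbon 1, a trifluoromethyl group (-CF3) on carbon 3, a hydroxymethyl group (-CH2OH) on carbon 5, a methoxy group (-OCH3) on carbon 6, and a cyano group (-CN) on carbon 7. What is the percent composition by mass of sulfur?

Atom tally by fragment:
  HO3SCH2 → C:1 H:3 S:1 O:3
  CH2 → C:1 H:2
  CH(CF3) → C:2 H:1 F:3
  CH2 → C:1 H:2
  CH(CH2OH) → C:2 H:4 O:1
  CH(OCH3) → C:2 H:4 O:1
  CH2CN → C:2 H:2 N:1
Element totals:
  C: 11
  H: 18
  F: 3
  N: 1
  O: 5
  S: 1
Molecular formula: C11H18F3NO5S.
Molar mass = 333.321 g/mol.
Mass from S: 1 × 32.06 = 32.060 g/mol.
%S = 32.060 / 333.321 × 100 = 9.62%.

9.62%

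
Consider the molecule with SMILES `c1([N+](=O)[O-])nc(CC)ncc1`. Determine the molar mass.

Atom tally by fragment:
  pyrimidine ring core → C:4 H:4 N:2
  (− 2 ring H displaced by substituents)
  + NO2 → N:1 O:2
  + C2H5 → C:2 H:5
Element totals:
  C: 6
  H: 7
  N: 3
  O: 2
Molecular formula: C6H7N3O2.
  M = 6(12.011) + 7(1.008) + 3(14.007) + 2(15.999)
    = 72.066 + 7.056 + 42.021 + 31.998 = 153.141

153.14 g/mol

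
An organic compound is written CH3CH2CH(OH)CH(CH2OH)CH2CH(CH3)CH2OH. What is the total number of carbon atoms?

Atom tally by fragment:
  CH3 → C:1 H:3
  CH2 → C:1 H:2
  CH(OH) → C:1 H:2 O:1
  CH(CH2OH) → C:2 H:4 O:1
  CH2 → C:1 H:2
  CH(CH3) → C:2 H:4
  CH2OH → C:1 H:3 O:1
Element totals:
  C: 9
  H: 20
  O: 3

9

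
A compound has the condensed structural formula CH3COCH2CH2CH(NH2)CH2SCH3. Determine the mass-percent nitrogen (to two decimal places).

Element totals:
  C: 7
  H: 15
  N: 1
  O: 1
  S: 1
Molecular formula: C7H15NOS.
Molar mass = 161.263 g/mol.
Mass from N: 1 × 14.007 = 14.007 g/mol.
%N = 14.007 / 161.263 × 100 = 8.69%.

8.69%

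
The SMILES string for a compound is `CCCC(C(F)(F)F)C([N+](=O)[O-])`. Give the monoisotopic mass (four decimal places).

185.0664

Atom tally by fragment:
  CH3 → C:1 H:3
  CH2 → C:1 H:2
  CH2 → C:1 H:2
  CH(CF3) → C:2 H:1 F:3
  CH2NO2 → C:1 H:2 N:1 O:2
Element totals:
  C: 6
  H: 10
  F: 3
  N: 1
  O: 2
Molecular formula: C6H10F3NO2.
  M = 6(12.0) + 10(1.007825) + 3(18.998403) + 14.003074 + 2(15.994915)
    = 72.000000 + 10.078250 + 56.995209 + 14.003074 + 31.989830 = 185.066363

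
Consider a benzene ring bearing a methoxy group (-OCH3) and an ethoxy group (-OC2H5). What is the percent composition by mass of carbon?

71.03%

Atom tally by fragment:
  benzene ring core → C:6 H:6
  (− 2 ring H displaced by substituents)
  + OCH3 → C:1 H:3 O:1
  + OC2H5 → C:2 H:5 O:1
Element totals:
  C: 9
  H: 12
  O: 2
Molecular formula: C9H12O2.
Molar mass = 152.193 g/mol.
Mass from C: 9 × 12.011 = 108.099 g/mol.
%C = 108.099 / 152.193 × 100 = 71.03%.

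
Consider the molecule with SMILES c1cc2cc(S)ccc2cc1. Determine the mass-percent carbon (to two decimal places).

Atom tally by fragment:
  naphthalene ring system core → C:10 H:8
  (− 1 ring H displaced by substituents)
  + SH → S:1 H:1
Element totals:
  C: 10
  H: 8
  S: 1
Molecular formula: C10H8S.
Molar mass = 160.234 g/mol.
Mass from C: 10 × 12.011 = 120.110 g/mol.
%C = 120.110 / 160.234 × 100 = 74.96%.

74.96%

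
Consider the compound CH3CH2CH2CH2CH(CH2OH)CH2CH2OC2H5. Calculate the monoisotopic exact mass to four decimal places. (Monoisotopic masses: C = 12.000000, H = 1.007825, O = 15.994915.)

Atom tally by fragment:
  CH3 → C:1 H:3
  CH2 → C:1 H:2
  CH2 → C:1 H:2
  CH2 → C:1 H:2
  CH(CH2OH) → C:2 H:4 O:1
  CH2 → C:1 H:2
  CH2OC2H5 → C:3 H:7 O:1
Element totals:
  C: 10
  H: 22
  O: 2
Molecular formula: C10H22O2.
  M = 10(12.0) + 22(1.007825) + 2(15.994915)
    = 120.000000 + 22.172150 + 31.989830 = 174.161980

174.1620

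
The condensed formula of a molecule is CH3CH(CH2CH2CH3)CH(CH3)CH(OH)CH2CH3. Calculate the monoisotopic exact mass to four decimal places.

Atom tally by fragment:
  CH3 → C:1 H:3
  CH(CH2CH2CH3) → C:4 H:8
  CH(CH3) → C:2 H:4
  CH(OH) → C:1 H:2 O:1
  CH2 → C:1 H:2
  CH3 → C:1 H:3
Element totals:
  C: 10
  H: 22
  O: 1
Molecular formula: C10H22O.
  M = 10(12.0) + 22(1.007825) + 15.994915
    = 120.000000 + 22.172150 + 15.994915 = 158.167065

158.1671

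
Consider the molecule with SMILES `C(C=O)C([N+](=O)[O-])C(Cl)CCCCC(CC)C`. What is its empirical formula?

Atom tally by fragment:
  OHCCH2 → C:2 H:3 O:1
  CH(NO2) → C:1 H:1 N:1 O:2
  CH(Cl) → C:1 H:1 Cl:1
  CH2 → C:1 H:2
  CH2 → C:1 H:2
  CH2 → C:1 H:2
  CH2 → C:1 H:2
  CH(C2H5) → C:3 H:6
  CH3 → C:1 H:3
Element totals:
  C: 12
  H: 22
  Cl: 1
  N: 1
  O: 3
Molecular formula: C12H22ClNO3.
gcd of subscripts (12, 1, 22, 1, 3) = 1, so the empirical formula equals the molecular formula.

C12H22ClNO3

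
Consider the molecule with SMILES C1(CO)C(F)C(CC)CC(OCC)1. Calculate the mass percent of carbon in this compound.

Atom tally by fragment:
  cyclopentane ring core → C:5 H:10
  (− 4 ring H displaced by substituents)
  + CH2OH → C:1 H:3 O:1
  + F → F:1
  + C2H5 → C:2 H:5
  + OC2H5 → C:2 H:5 O:1
Element totals:
  C: 10
  H: 19
  F: 1
  O: 2
Molecular formula: C10H19FO2.
Molar mass = 190.258 g/mol.
Mass from C: 10 × 12.011 = 120.110 g/mol.
%C = 120.110 / 190.258 × 100 = 63.13%.

63.13%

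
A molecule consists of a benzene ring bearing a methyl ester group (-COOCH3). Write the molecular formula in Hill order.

C8H8O2

Atom tally by fragment:
  benzene ring core → C:6 H:6
  (− 1 ring H displaced by substituents)
  + COOCH3 → C:2 H:3 O:2
Element totals:
  C: 8
  H: 8
  O: 2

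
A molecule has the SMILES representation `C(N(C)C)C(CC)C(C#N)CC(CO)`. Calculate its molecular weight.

198.31 g/mol

Atom tally by fragment:
  (CH3)2NCH2 → C:3 H:8 N:1
  CH(C2H5) → C:3 H:6
  CH(CN) → C:2 H:1 N:1
  CH2 → C:1 H:2
  CH2CH2OH → C:2 H:5 O:1
Element totals:
  C: 11
  H: 22
  N: 2
  O: 1
Molecular formula: C11H22N2O.
  M = 11(12.011) + 22(1.008) + 2(14.007) + 15.999
    = 132.121 + 22.176 + 28.014 + 15.999 = 198.310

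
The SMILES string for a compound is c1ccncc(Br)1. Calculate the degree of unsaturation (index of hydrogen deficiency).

4

Atom tally by fragment:
  pyridine ring core → C:5 H:5 N:1
  (− 1 ring H displaced by substituents)
  + Br → Br:1
Element totals:
  C: 5
  H: 4
  Br: 1
  N: 1
Molecular formula: C5H4BrN.
DoU = (2C + 2 + N − H − X) / 2 = (2·5 + 2 + 1 − 4 − 1) / 2 = 4.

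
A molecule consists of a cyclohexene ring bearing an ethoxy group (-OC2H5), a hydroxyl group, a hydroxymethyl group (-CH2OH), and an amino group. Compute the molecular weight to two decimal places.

Atom tally by fragment:
  cyclohexene ring core → C:6 H:10
  (− 4 ring H displaced by substituents)
  + OC2H5 → C:2 H:5 O:1
  + OH → O:1 H:1
  + CH2OH → C:1 H:3 O:1
  + NH2 → N:1 H:2
Element totals:
  C: 9
  H: 17
  N: 1
  O: 3
Molecular formula: C9H17NO3.
  M = 9(12.011) + 17(1.008) + 14.007 + 3(15.999)
    = 108.099 + 17.136 + 14.007 + 47.997 = 187.239

187.24 g/mol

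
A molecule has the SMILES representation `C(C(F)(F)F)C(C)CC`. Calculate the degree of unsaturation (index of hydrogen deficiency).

Atom tally by fragment:
  F3CCH2 → C:2 H:2 F:3
  CH(CH3) → C:2 H:4
  CH2 → C:1 H:2
  CH3 → C:1 H:3
Element totals:
  C: 6
  H: 11
  F: 3
Molecular formula: C6H11F3.
DoU = (2C + 2 + N − H − X) / 2 = (2·6 + 2 + 0 − 11 − 3) / 2 = 0.

0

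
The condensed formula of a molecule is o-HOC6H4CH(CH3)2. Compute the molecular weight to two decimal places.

Element totals:
  C: 9
  H: 12
  O: 1
Molecular formula: C9H12O.
  M = 9(12.011) + 12(1.008) + 15.999
    = 108.099 + 12.096 + 15.999 = 136.194

136.19 g/mol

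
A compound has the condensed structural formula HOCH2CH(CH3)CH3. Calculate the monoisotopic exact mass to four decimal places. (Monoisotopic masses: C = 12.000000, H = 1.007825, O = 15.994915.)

Atom tally by fragment:
  HOCH2 → C:1 H:3 O:1
  CH(CH3) → C:2 H:4
  CH3 → C:1 H:3
Element totals:
  C: 4
  H: 10
  O: 1
Molecular formula: C4H10O.
  M = 4(12.0) + 10(1.007825) + 15.994915
    = 48.000000 + 10.078250 + 15.994915 = 74.073165

74.0732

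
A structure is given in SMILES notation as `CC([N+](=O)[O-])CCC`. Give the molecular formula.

C5H11NO2

Atom tally by fragment:
  CH3 → C:1 H:3
  CH(NO2) → C:1 H:1 N:1 O:2
  CH2 → C:1 H:2
  CH2 → C:1 H:2
  CH3 → C:1 H:3
Element totals:
  C: 5
  H: 11
  N: 1
  O: 2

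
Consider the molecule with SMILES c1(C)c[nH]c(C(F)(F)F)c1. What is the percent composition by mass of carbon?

48.33%

Atom tally by fragment:
  pyrrole ring core → C:4 H:5 N:1
  (− 2 ring H displaced by substituents)
  + CH3 → C:1 H:3
  + CF3 → C:1 F:3
Element totals:
  C: 6
  H: 6
  F: 3
  N: 1
Molecular formula: C6H6F3N.
Molar mass = 149.115 g/mol.
Mass from C: 6 × 12.011 = 72.066 g/mol.
%C = 72.066 / 149.115 × 100 = 48.33%.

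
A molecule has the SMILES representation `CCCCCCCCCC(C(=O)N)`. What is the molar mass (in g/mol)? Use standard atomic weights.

Atom tally by fragment:
  CH3 → C:1 H:3
  CH2 → C:1 H:2
  CH2 → C:1 H:2
  CH2 → C:1 H:2
  CH2 → C:1 H:2
  CH2 → C:1 H:2
  CH2 → C:1 H:2
  CH2 → C:1 H:2
  CH2 → C:1 H:2
  CH2CONH2 → C:2 H:4 O:1 N:1
Element totals:
  C: 11
  H: 23
  N: 1
  O: 1
Molecular formula: C11H23NO.
  M = 11(12.011) + 23(1.008) + 14.007 + 15.999
    = 132.121 + 23.184 + 14.007 + 15.999 = 185.311

185.31 g/mol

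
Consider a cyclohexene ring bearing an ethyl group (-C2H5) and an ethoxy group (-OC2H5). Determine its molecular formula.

Atom tally by fragment:
  cyclohexene ring core → C:6 H:10
  (− 2 ring H displaced by substituents)
  + C2H5 → C:2 H:5
  + OC2H5 → C:2 H:5 O:1
Element totals:
  C: 10
  H: 18
  O: 1

C10H18O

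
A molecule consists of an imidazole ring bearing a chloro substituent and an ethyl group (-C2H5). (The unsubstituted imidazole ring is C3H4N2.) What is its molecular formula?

C5H7ClN2

Atom tally by fragment:
  imidazole ring core → C:3 H:4 N:2
  (− 2 ring H displaced by substituents)
  + Cl → Cl:1
  + C2H5 → C:2 H:5
Element totals:
  C: 5
  H: 7
  Cl: 1
  N: 2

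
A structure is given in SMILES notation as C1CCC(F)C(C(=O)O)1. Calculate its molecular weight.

Atom tally by fragment:
  cyclopentane ring core → C:5 H:10
  (− 2 ring H displaced by substituents)
  + F → F:1
  + COOH → C:1 H:1 O:2
Element totals:
  C: 6
  H: 9
  F: 1
  O: 2
Molecular formula: C6H9FO2.
  M = 6(12.011) + 9(1.008) + 18.998 + 2(15.999)
    = 72.066 + 9.072 + 18.998 + 31.998 = 132.134

132.13 g/mol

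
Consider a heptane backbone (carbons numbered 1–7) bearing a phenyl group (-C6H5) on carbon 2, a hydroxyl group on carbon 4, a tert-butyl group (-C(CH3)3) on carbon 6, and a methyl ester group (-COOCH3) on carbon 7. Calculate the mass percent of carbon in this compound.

74.47%

Atom tally by fragment:
  CH3 → C:1 H:3
  CH(C6H5) → C:7 H:6
  CH2 → C:1 H:2
  CH(OH) → C:1 H:2 O:1
  CH2 → C:1 H:2
  CH(C(CH3)3) → C:5 H:10
  CH2COOCH3 → C:3 H:5 O:2
Element totals:
  C: 19
  H: 30
  O: 3
Molecular formula: C19H30O3.
Molar mass = 306.446 g/mol.
Mass from C: 19 × 12.011 = 228.209 g/mol.
%C = 228.209 / 306.446 × 100 = 74.47%.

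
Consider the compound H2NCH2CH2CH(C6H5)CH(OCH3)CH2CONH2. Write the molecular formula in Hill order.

C13H20N2O2

Element totals:
  C: 13
  H: 20
  N: 2
  O: 2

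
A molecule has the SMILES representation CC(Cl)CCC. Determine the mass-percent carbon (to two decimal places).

Atom tally by fragment:
  CH3 → C:1 H:3
  CH(Cl) → C:1 H:1 Cl:1
  CH2 → C:1 H:2
  CH2 → C:1 H:2
  CH3 → C:1 H:3
Element totals:
  C: 5
  H: 11
  Cl: 1
Molecular formula: C5H11Cl.
Molar mass = 106.593 g/mol.
Mass from C: 5 × 12.011 = 60.055 g/mol.
%C = 60.055 / 106.593 × 100 = 56.34%.

56.34%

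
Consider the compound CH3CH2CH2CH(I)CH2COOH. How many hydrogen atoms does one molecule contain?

Element totals:
  C: 6
  H: 11
  I: 1
  O: 2

11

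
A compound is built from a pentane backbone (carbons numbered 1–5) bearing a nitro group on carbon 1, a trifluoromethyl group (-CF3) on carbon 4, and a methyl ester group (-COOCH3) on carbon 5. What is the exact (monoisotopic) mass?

Atom tally by fragment:
  O2NCH2 → C:1 H:2 N:1 O:2
  CH2 → C:1 H:2
  CH2 → C:1 H:2
  CH(CF3) → C:2 H:1 F:3
  CH2COOCH3 → C:3 H:5 O:2
Element totals:
  C: 8
  H: 12
  F: 3
  N: 1
  O: 4
Molecular formula: C8H12F3NO4.
  M = 8(12.0) + 12(1.007825) + 3(18.998403) + 14.003074 + 4(15.994915)
    = 96.000000 + 12.093900 + 56.995209 + 14.003074 + 63.979660 = 243.071843

243.0718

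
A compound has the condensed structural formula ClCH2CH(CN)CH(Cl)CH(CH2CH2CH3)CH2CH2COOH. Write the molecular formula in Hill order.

C11H17Cl2NO2

Element totals:
  C: 11
  H: 17
  Cl: 2
  N: 1
  O: 2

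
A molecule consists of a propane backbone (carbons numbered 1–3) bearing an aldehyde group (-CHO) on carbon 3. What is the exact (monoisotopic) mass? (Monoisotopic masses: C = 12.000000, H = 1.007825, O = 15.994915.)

72.0575

Atom tally by fragment:
  CH3 → C:1 H:3
  CH2 → C:1 H:2
  CH2CHO → C:2 H:3 O:1
Element totals:
  C: 4
  H: 8
  O: 1
Molecular formula: C4H8O.
  M = 4(12.0) + 8(1.007825) + 15.994915
    = 48.000000 + 8.062600 + 15.994915 = 72.057515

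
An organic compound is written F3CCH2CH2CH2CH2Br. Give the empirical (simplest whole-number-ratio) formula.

Atom tally by fragment:
  F3CCH2 → C:2 H:2 F:3
  CH2 → C:1 H:2
  CH2 → C:1 H:2
  CH2Br → C:1 H:2 Br:1
Element totals:
  C: 5
  H: 8
  Br: 1
  F: 3
Molecular formula: C5H8BrF3.
gcd of subscripts (1, 5, 3, 8) = 1, so the empirical formula equals the molecular formula.

C5H8BrF3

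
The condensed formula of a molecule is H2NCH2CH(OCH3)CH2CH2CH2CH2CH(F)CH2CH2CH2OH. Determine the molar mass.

Atom tally by fragment:
  H2NCH2 → C:1 H:4 N:1
  CH(OCH3) → C:2 H:4 O:1
  CH2 → C:1 H:2
  CH2 → C:1 H:2
  CH2 → C:1 H:2
  CH2 → C:1 H:2
  CH(F) → C:1 H:1 F:1
  CH2 → C:1 H:2
  CH2CH2OH → C:2 H:5 O:1
Element totals:
  C: 11
  H: 24
  F: 1
  N: 1
  O: 2
Molecular formula: C11H24FNO2.
  M = 11(12.011) + 24(1.008) + 18.998 + 14.007 + 2(15.999)
    = 132.121 + 24.192 + 18.998 + 14.007 + 31.998 = 221.316

221.32 g/mol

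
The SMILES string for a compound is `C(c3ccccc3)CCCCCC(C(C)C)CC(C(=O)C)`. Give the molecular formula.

C20H32O

Atom tally by fragment:
  C6H5CH2 → C:7 H:7
  CH2 → C:1 H:2
  CH2 → C:1 H:2
  CH2 → C:1 H:2
  CH2 → C:1 H:2
  CH2 → C:1 H:2
  CH(CH(CH3)2) → C:4 H:8
  CH2 → C:1 H:2
  CH2COCH3 → C:3 H:5 O:1
Element totals:
  C: 20
  H: 32
  O: 1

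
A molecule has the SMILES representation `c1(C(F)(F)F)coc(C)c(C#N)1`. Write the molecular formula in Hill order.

Atom tally by fragment:
  furan ring core → C:4 H:4 O:1
  (− 3 ring H displaced by substituents)
  + CF3 → C:1 F:3
  + CH3 → C:1 H:3
  + CN → C:1 N:1
Element totals:
  C: 7
  H: 4
  F: 3
  N: 1
  O: 1

C7H4F3NO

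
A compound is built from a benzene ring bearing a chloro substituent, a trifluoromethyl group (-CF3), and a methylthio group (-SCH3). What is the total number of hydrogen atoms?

6

Atom tally by fragment:
  benzene ring core → C:6 H:6
  (− 3 ring H displaced by substituents)
  + Cl → Cl:1
  + CF3 → C:1 F:3
  + SCH3 → C:1 H:3 S:1
Element totals:
  C: 8
  H: 6
  Cl: 1
  F: 3
  S: 1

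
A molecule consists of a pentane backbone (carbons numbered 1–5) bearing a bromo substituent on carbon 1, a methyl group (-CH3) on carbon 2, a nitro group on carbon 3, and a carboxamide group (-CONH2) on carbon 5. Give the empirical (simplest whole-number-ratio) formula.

Atom tally by fragment:
  BrCH2 → C:1 H:2 Br:1
  CH(CH3) → C:2 H:4
  CH(NO2) → C:1 H:1 N:1 O:2
  CH2 → C:1 H:2
  CH2CONH2 → C:2 H:4 O:1 N:1
Element totals:
  C: 7
  H: 13
  Br: 1
  N: 2
  O: 3
Molecular formula: C7H13BrN2O3.
gcd of subscripts (1, 7, 13, 2, 3) = 1, so the empirical formula equals the molecular formula.

C7H13BrN2O3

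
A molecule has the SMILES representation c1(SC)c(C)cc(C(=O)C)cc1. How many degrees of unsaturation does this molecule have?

5

Atom tally by fragment:
  benzene ring core → C:6 H:6
  (− 3 ring H displaced by substituents)
  + SCH3 → C:1 H:3 S:1
  + CH3 → C:1 H:3
  + COCH3 → C:2 H:3 O:1
Element totals:
  C: 10
  H: 12
  O: 1
  S: 1
Molecular formula: C10H12OS.
DoU = (2C + 2 + N − H − X) / 2 = (2·10 + 2 + 0 − 12 − 0) / 2 = 5.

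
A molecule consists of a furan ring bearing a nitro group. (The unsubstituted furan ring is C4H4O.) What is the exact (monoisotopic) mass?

Atom tally by fragment:
  furan ring core → C:4 H:4 O:1
  (− 1 ring H displaced by substituents)
  + NO2 → N:1 O:2
Element totals:
  C: 4
  H: 3
  N: 1
  O: 3
Molecular formula: C4H3NO3.
  M = 4(12.0) + 3(1.007825) + 14.003074 + 3(15.994915)
    = 48.000000 + 3.023475 + 14.003074 + 47.984745 = 113.011294

113.0113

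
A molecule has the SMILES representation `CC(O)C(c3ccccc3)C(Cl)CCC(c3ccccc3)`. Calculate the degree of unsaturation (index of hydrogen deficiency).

8

Atom tally by fragment:
  CH3 → C:1 H:3
  CH(OH) → C:1 H:2 O:1
  CH(C6H5) → C:7 H:6
  CH(Cl) → C:1 H:1 Cl:1
  CH2 → C:1 H:2
  CH2 → C:1 H:2
  CH2C6H5 → C:7 H:7
Element totals:
  C: 19
  H: 23
  Cl: 1
  O: 1
Molecular formula: C19H23ClO.
DoU = (2C + 2 + N − H − X) / 2 = (2·19 + 2 + 0 − 23 − 1) / 2 = 8.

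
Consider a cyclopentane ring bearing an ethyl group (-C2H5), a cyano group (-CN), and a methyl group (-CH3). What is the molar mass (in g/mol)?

Atom tally by fragment:
  cyclopentane ring core → C:5 H:10
  (− 3 ring H displaced by substituents)
  + C2H5 → C:2 H:5
  + CN → C:1 N:1
  + CH3 → C:1 H:3
Element totals:
  C: 9
  H: 15
  N: 1
Molecular formula: C9H15N.
  M = 9(12.011) + 15(1.008) + 14.007
    = 108.099 + 15.120 + 14.007 = 137.226

137.23 g/mol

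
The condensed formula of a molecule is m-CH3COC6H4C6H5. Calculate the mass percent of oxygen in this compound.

Atom tally by fragment:
  benzene ring core → C:6 H:6
  (− 2 ring H displaced by substituents)
  + COCH3 → C:2 H:3 O:1
  + C6H5 → C:6 H:5
Element totals:
  C: 14
  H: 12
  O: 1
Molecular formula: C14H12O.
Molar mass = 196.249 g/mol.
Mass from O: 1 × 15.999 = 15.999 g/mol.
%O = 15.999 / 196.249 × 100 = 8.15%.

8.15%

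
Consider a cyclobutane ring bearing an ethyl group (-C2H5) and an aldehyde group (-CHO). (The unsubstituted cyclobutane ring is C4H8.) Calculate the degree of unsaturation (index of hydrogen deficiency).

2

Atom tally by fragment:
  cyclobutane ring core → C:4 H:8
  (− 2 ring H displaced by substituents)
  + C2H5 → C:2 H:5
  + CHO → C:1 H:1 O:1
Element totals:
  C: 7
  H: 12
  O: 1
Molecular formula: C7H12O.
DoU = (2C + 2 + N − H − X) / 2 = (2·7 + 2 + 0 − 12 − 0) / 2 = 2.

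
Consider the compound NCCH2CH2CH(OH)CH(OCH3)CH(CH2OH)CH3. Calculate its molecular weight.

Element totals:
  C: 9
  H: 17
  N: 1
  O: 3
Molecular formula: C9H17NO3.
  M = 9(12.011) + 17(1.008) + 14.007 + 3(15.999)
    = 108.099 + 17.136 + 14.007 + 47.997 = 187.239

187.24 g/mol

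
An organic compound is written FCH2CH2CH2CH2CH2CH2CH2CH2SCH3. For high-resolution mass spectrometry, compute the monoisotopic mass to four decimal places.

178.1191

Element totals:
  C: 9
  H: 19
  F: 1
  S: 1
Molecular formula: C9H19FS.
  M = 9(12.0) + 19(1.007825) + 18.998403 + 31.972071
    = 108.000000 + 19.148675 + 18.998403 + 31.972071 = 178.119149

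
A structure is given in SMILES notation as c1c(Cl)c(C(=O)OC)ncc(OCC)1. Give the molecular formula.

Atom tally by fragment:
  pyridine ring core → C:5 H:5 N:1
  (− 3 ring H displaced by substituents)
  + Cl → Cl:1
  + COOCH3 → C:2 H:3 O:2
  + OC2H5 → C:2 H:5 O:1
Element totals:
  C: 9
  H: 10
  Cl: 1
  N: 1
  O: 3

C9H10ClNO3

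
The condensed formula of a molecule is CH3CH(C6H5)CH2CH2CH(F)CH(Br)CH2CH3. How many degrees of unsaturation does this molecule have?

4

Atom tally by fragment:
  CH3 → C:1 H:3
  CH(C6H5) → C:7 H:6
  CH2 → C:1 H:2
  CH2 → C:1 H:2
  CH(F) → C:1 H:1 F:1
  CH(Br) → C:1 H:1 Br:1
  CH2 → C:1 H:2
  CH3 → C:1 H:3
Element totals:
  C: 14
  H: 20
  Br: 1
  F: 1
Molecular formula: C14H20BrF.
DoU = (2C + 2 + N − H − X) / 2 = (2·14 + 2 + 0 − 20 − 2) / 2 = 4.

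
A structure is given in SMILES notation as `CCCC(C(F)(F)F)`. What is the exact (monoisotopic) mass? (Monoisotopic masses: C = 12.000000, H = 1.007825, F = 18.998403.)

Atom tally by fragment:
  CH3 → C:1 H:3
  CH2 → C:1 H:2
  CH2 → C:1 H:2
  CH2CF3 → C:2 H:2 F:3
Element totals:
  C: 5
  H: 9
  F: 3
Molecular formula: C5H9F3.
  M = 5(12.0) + 9(1.007825) + 3(18.998403)
    = 60.000000 + 9.070425 + 56.995209 = 126.065634

126.0656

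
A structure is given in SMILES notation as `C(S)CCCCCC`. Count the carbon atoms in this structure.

Atom tally by fragment:
  HSCH2 → C:1 H:3 S:1
  CH2 → C:1 H:2
  CH2 → C:1 H:2
  CH2 → C:1 H:2
  CH2 → C:1 H:2
  CH2 → C:1 H:2
  CH3 → C:1 H:3
Element totals:
  C: 7
  H: 16
  S: 1

7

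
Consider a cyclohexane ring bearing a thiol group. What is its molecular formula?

Atom tally by fragment:
  cyclohexane ring core → C:6 H:12
  (− 1 ring H displaced by substituents)
  + SH → S:1 H:1
Element totals:
  C: 6
  H: 12
  S: 1

C6H12S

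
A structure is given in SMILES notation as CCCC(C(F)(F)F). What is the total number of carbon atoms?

Atom tally by fragment:
  CH3 → C:1 H:3
  CH2 → C:1 H:2
  CH2 → C:1 H:2
  CH2CF3 → C:2 H:2 F:3
Element totals:
  C: 5
  H: 9
  F: 3

5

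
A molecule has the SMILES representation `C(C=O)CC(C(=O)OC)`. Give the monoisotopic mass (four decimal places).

Atom tally by fragment:
  OHCCH2 → C:2 H:3 O:1
  CH2 → C:1 H:2
  CH2COOCH3 → C:3 H:5 O:2
Element totals:
  C: 6
  H: 10
  O: 3
Molecular formula: C6H10O3.
  M = 6(12.0) + 10(1.007825) + 3(15.994915)
    = 72.000000 + 10.078250 + 47.984745 = 130.062995

130.0630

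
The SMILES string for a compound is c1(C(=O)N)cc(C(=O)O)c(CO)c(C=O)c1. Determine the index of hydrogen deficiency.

7

Atom tally by fragment:
  benzene ring core → C:6 H:6
  (− 4 ring H displaced by substituents)
  + CONH2 → C:1 H:2 O:1 N:1
  + COOH → C:1 H:1 O:2
  + CH2OH → C:1 H:3 O:1
  + CHO → C:1 H:1 O:1
Element totals:
  C: 10
  H: 9
  N: 1
  O: 5
Molecular formula: C10H9NO5.
DoU = (2C + 2 + N − H − X) / 2 = (2·10 + 2 + 1 − 9 − 0) / 2 = 7.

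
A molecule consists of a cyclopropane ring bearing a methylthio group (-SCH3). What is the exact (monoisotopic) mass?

Atom tally by fragment:
  cyclopropane ring core → C:3 H:6
  (− 1 ring H displaced by substituents)
  + SCH3 → C:1 H:3 S:1
Element totals:
  C: 4
  H: 8
  S: 1
Molecular formula: C4H8S.
  M = 4(12.0) + 8(1.007825) + 31.972071
    = 48.000000 + 8.062600 + 31.972071 = 88.034671

88.0347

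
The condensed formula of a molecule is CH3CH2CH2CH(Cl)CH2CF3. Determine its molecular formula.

C6H10ClF3

Atom tally by fragment:
  CH3 → C:1 H:3
  CH2 → C:1 H:2
  CH2 → C:1 H:2
  CH(Cl) → C:1 H:1 Cl:1
  CH2CF3 → C:2 H:2 F:3
Element totals:
  C: 6
  H: 10
  Cl: 1
  F: 3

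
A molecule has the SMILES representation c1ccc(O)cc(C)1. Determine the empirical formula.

C7H8O

Atom tally by fragment:
  benzene ring core → C:6 H:6
  (− 2 ring H displaced by substituents)
  + OH → O:1 H:1
  + CH3 → C:1 H:3
Element totals:
  C: 7
  H: 8
  O: 1
Molecular formula: C7H8O.
gcd of subscripts (7, 8, 1) = 1, so the empirical formula equals the molecular formula.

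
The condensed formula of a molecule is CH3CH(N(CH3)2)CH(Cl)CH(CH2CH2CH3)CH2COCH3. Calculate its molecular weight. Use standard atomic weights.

Atom tally by fragment:
  CH3 → C:1 H:3
  CH(N(CH3)2) → C:3 H:7 N:1
  CH(Cl) → C:1 H:1 Cl:1
  CH(CH2CH2CH3) → C:4 H:8
  CH2COCH3 → C:3 H:5 O:1
Element totals:
  C: 12
  H: 24
  Cl: 1
  N: 1
  O: 1
Molecular formula: C12H24ClNO.
  M = 12(12.011) + 24(1.008) + 35.45 + 14.007 + 15.999
    = 144.132 + 24.192 + 35.450 + 14.007 + 15.999 = 233.780

233.78 g/mol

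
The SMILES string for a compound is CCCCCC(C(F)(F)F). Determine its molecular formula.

Atom tally by fragment:
  CH3 → C:1 H:3
  CH2 → C:1 H:2
  CH2 → C:1 H:2
  CH2 → C:1 H:2
  CH2 → C:1 H:2
  CH2CF3 → C:2 H:2 F:3
Element totals:
  C: 7
  H: 13
  F: 3

C7H13F3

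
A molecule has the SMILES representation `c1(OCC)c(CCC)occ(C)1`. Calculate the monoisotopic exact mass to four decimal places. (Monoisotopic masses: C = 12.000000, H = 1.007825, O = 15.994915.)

168.1150

Atom tally by fragment:
  furan ring core → C:4 H:4 O:1
  (− 3 ring H displaced by substituents)
  + OC2H5 → C:2 H:5 O:1
  + CH2CH2CH3 → C:3 H:7
  + CH3 → C:1 H:3
Element totals:
  C: 10
  H: 16
  O: 2
Molecular formula: C10H16O2.
  M = 10(12.0) + 16(1.007825) + 2(15.994915)
    = 120.000000 + 16.125200 + 31.989830 = 168.115030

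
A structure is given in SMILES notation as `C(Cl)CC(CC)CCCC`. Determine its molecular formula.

C9H19Cl

Atom tally by fragment:
  ClCH2 → C:1 H:2 Cl:1
  CH2 → C:1 H:2
  CH(C2H5) → C:3 H:6
  CH2 → C:1 H:2
  CH2 → C:1 H:2
  CH2 → C:1 H:2
  CH3 → C:1 H:3
Element totals:
  C: 9
  H: 19
  Cl: 1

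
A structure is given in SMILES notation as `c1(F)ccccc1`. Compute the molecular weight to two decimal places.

96.10 g/mol

Atom tally by fragment:
  benzene ring core → C:6 H:6
  (− 1 ring H displaced by substituents)
  + F → F:1
Element totals:
  C: 6
  H: 5
  F: 1
Molecular formula: C6H5F.
  M = 6(12.011) + 5(1.008) + 18.998
    = 72.066 + 5.040 + 18.998 = 96.104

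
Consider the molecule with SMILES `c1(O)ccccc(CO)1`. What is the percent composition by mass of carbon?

67.73%

Atom tally by fragment:
  benzene ring core → C:6 H:6
  (− 2 ring H displaced by substituents)
  + OH → O:1 H:1
  + CH2OH → C:1 H:3 O:1
Element totals:
  C: 7
  H: 8
  O: 2
Molecular formula: C7H8O2.
Molar mass = 124.139 g/mol.
Mass from C: 7 × 12.011 = 84.077 g/mol.
%C = 84.077 / 124.139 × 100 = 67.73%.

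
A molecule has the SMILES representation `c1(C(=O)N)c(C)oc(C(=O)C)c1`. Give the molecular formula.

C8H9NO3

Atom tally by fragment:
  furan ring core → C:4 H:4 O:1
  (− 3 ring H displaced by substituents)
  + CONH2 → C:1 H:2 O:1 N:1
  + CH3 → C:1 H:3
  + COCH3 → C:2 H:3 O:1
Element totals:
  C: 8
  H: 9
  N: 1
  O: 3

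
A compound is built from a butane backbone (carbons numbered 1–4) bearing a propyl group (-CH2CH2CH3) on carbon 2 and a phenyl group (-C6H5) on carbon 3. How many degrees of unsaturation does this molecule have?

Atom tally by fragment:
  CH3 → C:1 H:3
  CH(CH2CH2CH3) → C:4 H:8
  CH(C6H5) → C:7 H:6
  CH3 → C:1 H:3
Element totals:
  C: 13
  H: 20
Molecular formula: C13H20.
DoU = (2C + 2 + N − H − X) / 2 = (2·13 + 2 + 0 − 20 − 0) / 2 = 4.

4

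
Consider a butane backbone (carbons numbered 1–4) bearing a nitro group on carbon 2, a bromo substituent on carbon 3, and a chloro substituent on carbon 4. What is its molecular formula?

C4H7BrClNO2

Atom tally by fragment:
  CH3 → C:1 H:3
  CH(NO2) → C:1 H:1 N:1 O:2
  CH(Br) → C:1 H:1 Br:1
  CH2Cl → C:1 H:2 Cl:1
Element totals:
  C: 4
  H: 7
  Br: 1
  Cl: 1
  N: 1
  O: 2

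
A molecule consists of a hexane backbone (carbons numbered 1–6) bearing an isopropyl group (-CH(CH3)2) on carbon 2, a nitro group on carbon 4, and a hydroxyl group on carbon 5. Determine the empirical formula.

C9H19NO3

Atom tally by fragment:
  CH3 → C:1 H:3
  CH(CH(CH3)2) → C:4 H:8
  CH2 → C:1 H:2
  CH(NO2) → C:1 H:1 N:1 O:2
  CH(OH) → C:1 H:2 O:1
  CH3 → C:1 H:3
Element totals:
  C: 9
  H: 19
  N: 1
  O: 3
Molecular formula: C9H19NO3.
gcd of subscripts (9, 19, 1, 3) = 1, so the empirical formula equals the molecular formula.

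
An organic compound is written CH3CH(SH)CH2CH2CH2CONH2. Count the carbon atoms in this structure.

6

Element totals:
  C: 6
  H: 13
  N: 1
  O: 1
  S: 1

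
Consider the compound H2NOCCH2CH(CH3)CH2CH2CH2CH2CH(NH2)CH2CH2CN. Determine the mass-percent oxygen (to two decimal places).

7.10%

Element totals:
  C: 12
  H: 23
  N: 3
  O: 1
Molecular formula: C12H23N3O.
Molar mass = 225.336 g/mol.
Mass from O: 1 × 15.999 = 15.999 g/mol.
%O = 15.999 / 225.336 × 100 = 7.10%.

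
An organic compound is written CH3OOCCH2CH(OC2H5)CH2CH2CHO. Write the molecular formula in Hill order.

Atom tally by fragment:
  CH3OOCCH2 → C:3 H:5 O:2
  CH(OC2H5) → C:3 H:6 O:1
  CH2 → C:1 H:2
  CH2CHO → C:2 H:3 O:1
Element totals:
  C: 9
  H: 16
  O: 4

C9H16O4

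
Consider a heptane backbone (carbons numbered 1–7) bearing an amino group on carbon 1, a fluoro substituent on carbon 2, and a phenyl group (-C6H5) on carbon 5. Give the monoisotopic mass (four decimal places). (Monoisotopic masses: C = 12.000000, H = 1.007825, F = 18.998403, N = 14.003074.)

Atom tally by fragment:
  H2NCH2 → C:1 H:4 N:1
  CH(F) → C:1 H:1 F:1
  CH2 → C:1 H:2
  CH2 → C:1 H:2
  CH(C6H5) → C:7 H:6
  CH2 → C:1 H:2
  CH3 → C:1 H:3
Element totals:
  C: 13
  H: 20
  F: 1
  N: 1
Molecular formula: C13H20FN.
  M = 13(12.0) + 20(1.007825) + 18.998403 + 14.003074
    = 156.000000 + 20.156500 + 18.998403 + 14.003074 = 209.157977

209.1580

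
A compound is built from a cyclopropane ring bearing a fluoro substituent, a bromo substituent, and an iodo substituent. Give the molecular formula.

Atom tally by fragment:
  cyclopropane ring core → C:3 H:6
  (− 3 ring H displaced by substituents)
  + F → F:1
  + Br → Br:1
  + I → I:1
Element totals:
  C: 3
  H: 3
  Br: 1
  F: 1
  I: 1

C3H3BrFI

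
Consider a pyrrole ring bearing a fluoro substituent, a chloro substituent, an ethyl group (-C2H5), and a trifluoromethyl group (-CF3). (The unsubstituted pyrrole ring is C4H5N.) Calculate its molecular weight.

215.57 g/mol

Atom tally by fragment:
  pyrrole ring core → C:4 H:5 N:1
  (− 4 ring H displaced by substituents)
  + F → F:1
  + Cl → Cl:1
  + C2H5 → C:2 H:5
  + CF3 → C:1 F:3
Element totals:
  C: 7
  H: 6
  Cl: 1
  F: 4
  N: 1
Molecular formula: C7H6ClF4N.
  M = 7(12.011) + 6(1.008) + 35.45 + 4(18.998) + 14.007
    = 84.077 + 6.048 + 35.450 + 75.992 + 14.007 = 215.574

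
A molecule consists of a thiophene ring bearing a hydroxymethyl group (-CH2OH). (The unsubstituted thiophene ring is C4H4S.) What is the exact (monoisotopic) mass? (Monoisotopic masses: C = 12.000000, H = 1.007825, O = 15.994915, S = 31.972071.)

114.0139

Atom tally by fragment:
  thiophene ring core → C:4 H:4 S:1
  (− 1 ring H displaced by substituents)
  + CH2OH → C:1 H:3 O:1
Element totals:
  C: 5
  H: 6
  O: 1
  S: 1
Molecular formula: C5H6OS.
  M = 5(12.0) + 6(1.007825) + 15.994915 + 31.972071
    = 60.000000 + 6.046950 + 15.994915 + 31.972071 = 114.013936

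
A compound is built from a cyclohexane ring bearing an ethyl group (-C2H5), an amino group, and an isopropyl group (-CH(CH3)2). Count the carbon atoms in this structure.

Atom tally by fragment:
  cyclohexane ring core → C:6 H:12
  (− 3 ring H displaced by substituents)
  + C2H5 → C:2 H:5
  + NH2 → N:1 H:2
  + CH(CH3)2 → C:3 H:7
Element totals:
  C: 11
  H: 23
  N: 1

11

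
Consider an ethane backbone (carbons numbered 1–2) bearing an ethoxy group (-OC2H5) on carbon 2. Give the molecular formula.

Atom tally by fragment:
  CH3 → C:1 H:3
  CH2OC2H5 → C:3 H:7 O:1
Element totals:
  C: 4
  H: 10
  O: 1

C4H10O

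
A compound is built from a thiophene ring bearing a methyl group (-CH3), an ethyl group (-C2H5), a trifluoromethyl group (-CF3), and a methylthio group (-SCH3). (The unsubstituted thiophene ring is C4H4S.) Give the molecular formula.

C9H11F3S2

Atom tally by fragment:
  thiophene ring core → C:4 H:4 S:1
  (− 4 ring H displaced by substituents)
  + CH3 → C:1 H:3
  + C2H5 → C:2 H:5
  + CF3 → C:1 F:3
  + SCH3 → C:1 H:3 S:1
Element totals:
  C: 9
  H: 11
  F: 3
  S: 2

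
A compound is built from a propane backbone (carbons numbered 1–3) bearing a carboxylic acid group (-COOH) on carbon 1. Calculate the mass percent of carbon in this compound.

Atom tally by fragment:
  HOOCCH2 → C:2 H:3 O:2
  CH2 → C:1 H:2
  CH3 → C:1 H:3
Element totals:
  C: 4
  H: 8
  O: 2
Molecular formula: C4H8O2.
Molar mass = 88.106 g/mol.
Mass from C: 4 × 12.011 = 48.044 g/mol.
%C = 48.044 / 88.106 × 100 = 54.53%.

54.53%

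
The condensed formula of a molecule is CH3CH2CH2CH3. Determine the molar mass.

Atom tally by fragment:
  CH3 → C:1 H:3
  CH2 → C:1 H:2
  CH2 → C:1 H:2
  CH3 → C:1 H:3
Element totals:
  C: 4
  H: 10
Molecular formula: C4H10.
  M = 4(12.011) + 10(1.008)
    = 48.044 + 10.080 = 58.124

58.12 g/mol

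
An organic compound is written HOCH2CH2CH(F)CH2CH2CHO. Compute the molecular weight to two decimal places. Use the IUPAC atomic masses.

134.15 g/mol

Atom tally by fragment:
  HOCH2CH2 → C:2 H:5 O:1
  CH(F) → C:1 H:1 F:1
  CH2 → C:1 H:2
  CH2CHO → C:2 H:3 O:1
Element totals:
  C: 6
  H: 11
  F: 1
  O: 2
Molecular formula: C6H11FO2.
  M = 6(12.011) + 11(1.008) + 18.998 + 2(15.999)
    = 72.066 + 11.088 + 18.998 + 31.998 = 134.150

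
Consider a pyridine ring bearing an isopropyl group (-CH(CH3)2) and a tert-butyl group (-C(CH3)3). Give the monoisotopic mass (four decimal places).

Atom tally by fragment:
  pyridine ring core → C:5 H:5 N:1
  (− 2 ring H displaced by substituents)
  + CH(CH3)2 → C:3 H:7
  + C(CH3)3 → C:4 H:9
Element totals:
  C: 12
  H: 19
  N: 1
Molecular formula: C12H19N.
  M = 12(12.0) + 19(1.007825) + 14.003074
    = 144.000000 + 19.148675 + 14.003074 = 177.151749

177.1517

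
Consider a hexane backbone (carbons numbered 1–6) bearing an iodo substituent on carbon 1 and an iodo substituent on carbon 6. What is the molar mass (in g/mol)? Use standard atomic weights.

337.97 g/mol

Atom tally by fragment:
  ICH2 → C:1 H:2 I:1
  CH2 → C:1 H:2
  CH2 → C:1 H:2
  CH2 → C:1 H:2
  CH2 → C:1 H:2
  CH2I → C:1 H:2 I:1
Element totals:
  C: 6
  H: 12
  I: 2
Molecular formula: C6H12I2.
  M = 6(12.011) + 12(1.008) + 2(126.904)
    = 72.066 + 12.096 + 253.808 = 337.970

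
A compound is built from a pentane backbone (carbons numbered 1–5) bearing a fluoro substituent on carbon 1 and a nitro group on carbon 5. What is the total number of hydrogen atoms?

10

Atom tally by fragment:
  FCH2 → C:1 H:2 F:1
  CH2 → C:1 H:2
  CH2 → C:1 H:2
  CH2 → C:1 H:2
  CH2NO2 → C:1 H:2 N:1 O:2
Element totals:
  C: 5
  H: 10
  F: 1
  N: 1
  O: 2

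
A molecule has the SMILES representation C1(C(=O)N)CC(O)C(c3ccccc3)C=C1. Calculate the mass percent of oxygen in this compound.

Atom tally by fragment:
  cyclohexene ring core → C:6 H:10
  (− 3 ring H displaced by substituents)
  + CONH2 → C:1 H:2 O:1 N:1
  + OH → O:1 H:1
  + C6H5 → C:6 H:5
Element totals:
  C: 13
  H: 15
  N: 1
  O: 2
Molecular formula: C13H15NO2.
Molar mass = 217.268 g/mol.
Mass from O: 2 × 15.999 = 31.998 g/mol.
%O = 31.998 / 217.268 × 100 = 14.73%.

14.73%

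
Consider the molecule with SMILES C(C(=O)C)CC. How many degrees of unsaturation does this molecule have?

Atom tally by fragment:
  CH3COCH2 → C:3 H:5 O:1
  CH2 → C:1 H:2
  CH3 → C:1 H:3
Element totals:
  C: 5
  H: 10
  O: 1
Molecular formula: C5H10O.
DoU = (2C + 2 + N − H − X) / 2 = (2·5 + 2 + 0 − 10 − 0) / 2 = 1.

1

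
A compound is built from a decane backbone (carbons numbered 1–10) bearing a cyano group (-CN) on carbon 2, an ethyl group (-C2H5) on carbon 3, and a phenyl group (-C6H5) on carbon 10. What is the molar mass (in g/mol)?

271.45 g/mol

Atom tally by fragment:
  CH3 → C:1 H:3
  CH(CN) → C:2 H:1 N:1
  CH(C2H5) → C:3 H:6
  CH2 → C:1 H:2
  CH2 → C:1 H:2
  CH2 → C:1 H:2
  CH2 → C:1 H:2
  CH2 → C:1 H:2
  CH2 → C:1 H:2
  CH2C6H5 → C:7 H:7
Element totals:
  C: 19
  H: 29
  N: 1
Molecular formula: C19H29N.
  M = 19(12.011) + 29(1.008) + 14.007
    = 228.209 + 29.232 + 14.007 = 271.448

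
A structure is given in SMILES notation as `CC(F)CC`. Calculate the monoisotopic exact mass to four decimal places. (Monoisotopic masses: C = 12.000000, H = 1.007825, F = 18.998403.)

76.0688

Atom tally by fragment:
  CH3 → C:1 H:3
  CH(F) → C:1 H:1 F:1
  CH2 → C:1 H:2
  CH3 → C:1 H:3
Element totals:
  C: 4
  H: 9
  F: 1
Molecular formula: C4H9F.
  M = 4(12.0) + 9(1.007825) + 18.998403
    = 48.000000 + 9.070425 + 18.998403 = 76.068828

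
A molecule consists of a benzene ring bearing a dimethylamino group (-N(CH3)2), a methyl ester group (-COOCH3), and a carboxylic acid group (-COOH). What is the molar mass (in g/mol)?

Atom tally by fragment:
  benzene ring core → C:6 H:6
  (− 3 ring H displaced by substituents)
  + N(CH3)2 → N:1 C:2 H:6
  + COOCH3 → C:2 H:3 O:2
  + COOH → C:1 H:1 O:2
Element totals:
  C: 11
  H: 13
  N: 1
  O: 4
Molecular formula: C11H13NO4.
  M = 11(12.011) + 13(1.008) + 14.007 + 4(15.999)
    = 132.121 + 13.104 + 14.007 + 63.996 = 223.228

223.23 g/mol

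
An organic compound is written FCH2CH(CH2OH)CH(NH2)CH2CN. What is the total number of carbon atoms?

Element totals:
  C: 6
  H: 11
  F: 1
  N: 2
  O: 1

6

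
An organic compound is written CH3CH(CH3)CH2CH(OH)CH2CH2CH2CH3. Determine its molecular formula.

C9H20O

Atom tally by fragment:
  CH3 → C:1 H:3
  CH(CH3) → C:2 H:4
  CH2 → C:1 H:2
  CH(OH) → C:1 H:2 O:1
  CH2 → C:1 H:2
  CH2 → C:1 H:2
  CH2 → C:1 H:2
  CH3 → C:1 H:3
Element totals:
  C: 9
  H: 20
  O: 1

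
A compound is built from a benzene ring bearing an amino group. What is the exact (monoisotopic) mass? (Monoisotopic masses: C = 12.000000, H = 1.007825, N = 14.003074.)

Atom tally by fragment:
  benzene ring core → C:6 H:6
  (− 1 ring H displaced by substituents)
  + NH2 → N:1 H:2
Element totals:
  C: 6
  H: 7
  N: 1
Molecular formula: C6H7N.
  M = 6(12.0) + 7(1.007825) + 14.003074
    = 72.000000 + 7.054775 + 14.003074 = 93.057849

93.0578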